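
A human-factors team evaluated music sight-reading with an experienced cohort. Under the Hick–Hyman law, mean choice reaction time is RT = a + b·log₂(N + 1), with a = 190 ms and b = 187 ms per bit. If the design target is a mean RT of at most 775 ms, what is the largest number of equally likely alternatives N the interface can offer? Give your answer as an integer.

7

Set 190 + 187·log₂(N + 1) ≤ 775.
log₂(N + 1) ≤ (775 − 190) / 187 = 3.1283.
N + 1 ≤ 2^3.1283 = 8.7440.
N ≤ 7.7440, so the largest integer N is 7.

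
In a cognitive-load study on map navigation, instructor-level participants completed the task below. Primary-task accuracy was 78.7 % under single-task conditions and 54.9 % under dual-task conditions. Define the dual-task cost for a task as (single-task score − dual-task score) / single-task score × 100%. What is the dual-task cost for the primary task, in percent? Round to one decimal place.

Cost = (78.7 − 54.9) / 78.7 × 100%
     = 23.8000 / 78.7 × 100% = 30.2414%.
≈ 30.2%.

30.2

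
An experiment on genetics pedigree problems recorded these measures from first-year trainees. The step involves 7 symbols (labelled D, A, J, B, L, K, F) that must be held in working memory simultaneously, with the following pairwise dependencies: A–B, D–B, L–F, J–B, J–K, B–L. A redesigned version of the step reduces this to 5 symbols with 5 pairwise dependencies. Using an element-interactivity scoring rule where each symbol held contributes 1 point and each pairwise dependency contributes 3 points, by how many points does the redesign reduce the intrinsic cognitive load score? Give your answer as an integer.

5

Original: 7 × 1 + 6 × 3 = 7 + 18 = 25.
Redesigned: 5 × 1 + 5 × 3 = 5 + 15 = 20.
Reduction = 25 − 20 = 5.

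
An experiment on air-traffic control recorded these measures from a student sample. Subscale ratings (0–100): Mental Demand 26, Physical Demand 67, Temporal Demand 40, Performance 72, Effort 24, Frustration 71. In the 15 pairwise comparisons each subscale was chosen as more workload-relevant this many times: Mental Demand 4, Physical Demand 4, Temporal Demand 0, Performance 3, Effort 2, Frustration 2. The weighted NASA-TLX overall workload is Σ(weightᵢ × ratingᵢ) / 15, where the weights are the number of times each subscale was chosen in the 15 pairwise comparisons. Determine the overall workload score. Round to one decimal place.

The tallies are the weights (they sum to 15).
Weighted sum = 4·26 + 4·67 + 0·40 + 3·72 + 2·24 + 2·71
            = 104 + 268 + 0 + 216 + 48 + 142 = 778.
Overall workload = 778 / 15 = 51.8667 ≈ 51.9.

51.9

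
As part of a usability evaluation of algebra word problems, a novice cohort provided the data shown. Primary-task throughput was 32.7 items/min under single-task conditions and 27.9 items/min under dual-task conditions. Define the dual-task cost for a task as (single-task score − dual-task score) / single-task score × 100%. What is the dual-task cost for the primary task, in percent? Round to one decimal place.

Cost = (32.7 − 27.9) / 32.7 × 100%
     = 4.8000 / 32.7 × 100% = 14.6789%.
≈ 14.7%.

14.7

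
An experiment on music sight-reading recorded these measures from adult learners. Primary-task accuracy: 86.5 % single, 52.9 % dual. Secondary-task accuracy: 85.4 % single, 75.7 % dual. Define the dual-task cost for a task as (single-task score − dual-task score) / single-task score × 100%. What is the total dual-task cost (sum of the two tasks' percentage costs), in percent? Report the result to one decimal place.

50.2

Primary cost = (86.5 − 52.9) / 86.5 × 100% = 38.8439%.
Secondary cost = (85.4 − 75.7) / 85.4 × 100% = 11.3583%.
Total = 38.8439% + 11.3583% = 50.2022% ≈ 50.2%.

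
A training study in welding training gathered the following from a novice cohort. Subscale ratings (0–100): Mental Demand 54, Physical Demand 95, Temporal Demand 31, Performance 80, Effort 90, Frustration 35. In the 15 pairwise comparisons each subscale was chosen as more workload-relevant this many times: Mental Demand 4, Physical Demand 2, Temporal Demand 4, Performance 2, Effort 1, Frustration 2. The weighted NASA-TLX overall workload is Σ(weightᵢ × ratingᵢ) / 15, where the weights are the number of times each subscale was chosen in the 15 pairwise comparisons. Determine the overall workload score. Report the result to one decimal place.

56.7

The tallies are the weights (they sum to 15).
Weighted sum = 4·54 + 2·95 + 4·31 + 2·80 + 1·90 + 2·35
            = 216 + 190 + 124 + 160 + 90 + 70 = 850.
Overall workload = 850 / 15 = 56.6667 ≈ 56.7.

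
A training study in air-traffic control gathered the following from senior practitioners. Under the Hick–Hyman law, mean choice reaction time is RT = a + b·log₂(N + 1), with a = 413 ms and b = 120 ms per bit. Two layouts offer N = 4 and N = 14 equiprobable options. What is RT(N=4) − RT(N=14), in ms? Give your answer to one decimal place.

RT(4) = 413 + 120·log₂(5) = 413 + 120·2.3219 = 691.6280 ms.
RT(14) = 413 + 120·log₂(15) = 413 + 120·3.9069 = 881.8280 ms.
Difference = 691.6280 − 881.8280 = -190.2000 ≈ -190.2 ms.

-190.2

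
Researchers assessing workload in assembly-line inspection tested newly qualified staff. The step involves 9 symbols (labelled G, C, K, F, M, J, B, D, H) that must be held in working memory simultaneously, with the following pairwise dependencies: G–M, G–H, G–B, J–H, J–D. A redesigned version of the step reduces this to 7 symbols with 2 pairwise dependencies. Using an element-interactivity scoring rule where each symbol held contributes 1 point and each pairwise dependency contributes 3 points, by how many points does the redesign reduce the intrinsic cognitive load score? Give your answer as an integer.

Original: 9 × 1 + 5 × 3 = 9 + 15 = 24.
Redesigned: 7 × 1 + 2 × 3 = 7 + 6 = 13.
Reduction = 24 − 13 = 11.

11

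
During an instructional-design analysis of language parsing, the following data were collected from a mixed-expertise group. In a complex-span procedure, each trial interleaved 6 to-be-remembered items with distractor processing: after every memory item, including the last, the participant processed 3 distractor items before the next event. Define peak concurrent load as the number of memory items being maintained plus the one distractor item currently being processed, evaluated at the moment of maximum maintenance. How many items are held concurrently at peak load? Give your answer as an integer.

Maintenance is greatest during the distractor(s) after memory item 6: all 6 memory items are being held.
One distractor item is concurrently being processed.
Peak concurrent load = 6 + 1 = 7 items.

7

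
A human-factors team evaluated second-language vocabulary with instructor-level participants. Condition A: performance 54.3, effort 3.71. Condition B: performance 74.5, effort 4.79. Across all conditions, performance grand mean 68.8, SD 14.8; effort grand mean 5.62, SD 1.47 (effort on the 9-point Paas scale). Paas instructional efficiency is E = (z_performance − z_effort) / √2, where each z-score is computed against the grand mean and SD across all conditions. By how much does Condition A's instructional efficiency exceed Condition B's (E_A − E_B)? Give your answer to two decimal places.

-0.45

Condition A: z_P = (54.3 − 68.8)/14.8 = -0.9797; z_E = (3.71 − 5.62)/1.47 = -1.2993; E_A = (-0.9797 − (-1.2993))/√2 = 0.2260.
Condition B: z_P = (74.5 − 68.8)/14.8 = 0.3851; z_E = (4.79 − 5.62)/1.47 = -0.5646; E_B = (0.3851 − (-0.5646))/√2 = 0.6715.
E_A − E_B = 0.2260 − 0.6715 = -0.4455 ≈ -0.45.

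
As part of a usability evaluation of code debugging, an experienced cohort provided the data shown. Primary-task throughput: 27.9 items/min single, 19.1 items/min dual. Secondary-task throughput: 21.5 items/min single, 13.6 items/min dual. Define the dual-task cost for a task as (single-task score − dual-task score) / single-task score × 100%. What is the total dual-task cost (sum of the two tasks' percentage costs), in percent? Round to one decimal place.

Primary cost = (27.9 − 19.1) / 27.9 × 100% = 31.5412%.
Secondary cost = (21.5 − 13.6) / 21.5 × 100% = 36.7442%.
Total = 31.5412% + 36.7442% = 68.2854% ≈ 68.3%.

68.3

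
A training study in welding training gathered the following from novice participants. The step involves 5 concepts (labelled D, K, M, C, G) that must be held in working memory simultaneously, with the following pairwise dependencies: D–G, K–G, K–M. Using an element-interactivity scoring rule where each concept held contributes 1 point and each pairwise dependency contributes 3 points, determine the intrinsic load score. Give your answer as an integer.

Count of concepts held simultaneously: 5.
Count of pairwise dependencies listed: 3.
Element contribution: 5 × 1 = 5.
Interaction contribution: 3 × 3 = 9.
Intrinsic load = 5 + 9 = 14.

14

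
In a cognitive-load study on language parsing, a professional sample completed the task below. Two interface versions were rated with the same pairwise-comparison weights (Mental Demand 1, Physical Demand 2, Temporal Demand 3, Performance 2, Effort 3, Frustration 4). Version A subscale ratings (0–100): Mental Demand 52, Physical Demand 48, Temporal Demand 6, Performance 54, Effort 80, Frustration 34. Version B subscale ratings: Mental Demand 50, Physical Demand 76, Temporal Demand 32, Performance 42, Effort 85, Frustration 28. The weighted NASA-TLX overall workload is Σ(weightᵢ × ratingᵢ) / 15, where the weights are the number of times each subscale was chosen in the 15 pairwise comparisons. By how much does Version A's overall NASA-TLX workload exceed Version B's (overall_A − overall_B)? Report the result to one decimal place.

-6.6

Version A weighted sum = 1·52 + 2·48 + 3·6 + 2·54 + 3·80 + 4·34 = 52 + 96 + 18 + 108 + 240 + 136 = 650; overall_A = 650/15 = 43.3333.
Version B weighted sum = 1·50 + 2·76 + 3·32 + 2·42 + 3·85 + 4·28 = 50 + 152 + 96 + 84 + 255 + 112 = 749; overall_B = 749/15 = 49.9333.
Difference = 43.3333 − 49.9333 = -6.6000 ≈ -6.6.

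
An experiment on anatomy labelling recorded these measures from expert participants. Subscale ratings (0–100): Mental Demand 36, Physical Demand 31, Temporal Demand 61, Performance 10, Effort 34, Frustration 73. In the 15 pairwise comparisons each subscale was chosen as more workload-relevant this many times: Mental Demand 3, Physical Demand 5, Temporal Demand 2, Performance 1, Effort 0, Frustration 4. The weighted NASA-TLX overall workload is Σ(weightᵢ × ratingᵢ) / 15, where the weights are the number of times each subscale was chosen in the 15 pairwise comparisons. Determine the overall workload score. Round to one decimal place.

45.8

The tallies are the weights (they sum to 15).
Weighted sum = 3·36 + 5·31 + 2·61 + 1·10 + 0·34 + 4·73
            = 108 + 155 + 122 + 10 + 0 + 292 = 687.
Overall workload = 687 / 15 = 45.8000 ≈ 45.8.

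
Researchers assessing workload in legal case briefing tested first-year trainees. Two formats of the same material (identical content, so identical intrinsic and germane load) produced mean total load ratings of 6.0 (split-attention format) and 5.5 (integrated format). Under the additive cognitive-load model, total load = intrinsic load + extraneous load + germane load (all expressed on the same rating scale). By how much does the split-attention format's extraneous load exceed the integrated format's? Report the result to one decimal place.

Intrinsic and germane load are equal across formats, so the difference in total load equals the difference in extraneous load.
Extraneous-load difference = 6.0 − 5.5 = 0.5.

0.5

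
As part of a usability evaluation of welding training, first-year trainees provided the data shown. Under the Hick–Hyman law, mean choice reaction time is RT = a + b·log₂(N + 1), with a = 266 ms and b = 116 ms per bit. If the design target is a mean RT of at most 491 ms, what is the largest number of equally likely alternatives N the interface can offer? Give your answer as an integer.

Set 266 + 116·log₂(N + 1) ≤ 491.
log₂(N + 1) ≤ (491 − 266) / 116 = 1.9397.
N + 1 ≤ 2^1.9397 = 3.8363.
N ≤ 2.8363, so the largest integer N is 2.

2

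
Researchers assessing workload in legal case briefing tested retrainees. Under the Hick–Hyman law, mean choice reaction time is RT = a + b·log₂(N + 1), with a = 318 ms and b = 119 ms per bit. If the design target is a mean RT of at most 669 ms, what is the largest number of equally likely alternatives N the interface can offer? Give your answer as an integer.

Set 318 + 119·log₂(N + 1) ≤ 669.
log₂(N + 1) ≤ (669 − 318) / 119 = 2.9496.
N + 1 ≤ 2^2.9496 = 7.7253.
N ≤ 6.7253, so the largest integer N is 6.

6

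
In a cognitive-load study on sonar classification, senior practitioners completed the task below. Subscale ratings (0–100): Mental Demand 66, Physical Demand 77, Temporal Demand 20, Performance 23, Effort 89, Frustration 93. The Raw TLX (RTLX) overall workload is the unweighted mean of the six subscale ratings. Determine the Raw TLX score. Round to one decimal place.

Sum of ratings = 66 + 77 + 20 + 23 + 89 + 93 = 368.
RTLX = 368 / 6 = 61.3333 ≈ 61.3.

61.3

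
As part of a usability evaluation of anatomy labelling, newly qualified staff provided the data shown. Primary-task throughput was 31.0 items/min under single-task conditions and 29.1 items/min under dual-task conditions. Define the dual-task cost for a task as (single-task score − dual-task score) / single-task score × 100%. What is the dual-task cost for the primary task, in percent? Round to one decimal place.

6.1

Cost = (31.0 − 29.1) / 31.0 × 100%
     = 1.9000 / 31.0 × 100% = 6.1290%.
≈ 6.1%.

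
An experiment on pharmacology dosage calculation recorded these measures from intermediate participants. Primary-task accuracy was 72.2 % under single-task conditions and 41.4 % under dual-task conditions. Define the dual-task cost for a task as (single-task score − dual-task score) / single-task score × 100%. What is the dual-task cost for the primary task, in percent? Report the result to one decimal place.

42.7

Cost = (72.2 − 41.4) / 72.2 × 100%
     = 30.8000 / 72.2 × 100% = 42.6593%.
≈ 42.7%.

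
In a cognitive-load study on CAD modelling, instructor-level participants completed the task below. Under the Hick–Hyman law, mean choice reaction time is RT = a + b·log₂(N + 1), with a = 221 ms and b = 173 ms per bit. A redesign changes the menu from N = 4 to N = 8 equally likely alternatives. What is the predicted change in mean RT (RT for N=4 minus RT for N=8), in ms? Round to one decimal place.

RT(4) = 221 + 173·log₂(5) = 221 + 173·2.3219 = 622.6887 ms.
RT(8) = 221 + 173·log₂(9) = 221 + 173·3.1699 = 769.3927 ms.
Difference = 622.6887 − 769.3927 = -146.7040 ≈ -146.7 ms.

-146.7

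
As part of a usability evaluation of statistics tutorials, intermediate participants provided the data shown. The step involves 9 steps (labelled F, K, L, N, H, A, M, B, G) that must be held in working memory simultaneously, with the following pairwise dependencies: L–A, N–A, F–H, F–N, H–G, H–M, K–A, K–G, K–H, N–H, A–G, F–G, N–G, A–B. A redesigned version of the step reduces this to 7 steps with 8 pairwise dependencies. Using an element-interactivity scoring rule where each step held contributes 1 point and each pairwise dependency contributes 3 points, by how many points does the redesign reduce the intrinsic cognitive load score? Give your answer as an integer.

20

Original: 9 × 1 + 14 × 3 = 9 + 42 = 51.
Redesigned: 7 × 1 + 8 × 3 = 7 + 24 = 31.
Reduction = 51 − 31 = 20.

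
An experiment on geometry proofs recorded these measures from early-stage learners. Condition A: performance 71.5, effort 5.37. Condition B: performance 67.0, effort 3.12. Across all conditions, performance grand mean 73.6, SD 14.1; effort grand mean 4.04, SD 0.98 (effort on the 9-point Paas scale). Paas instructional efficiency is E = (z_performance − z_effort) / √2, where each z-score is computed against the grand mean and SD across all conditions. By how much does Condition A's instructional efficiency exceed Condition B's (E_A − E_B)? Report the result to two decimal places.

Condition A: z_P = (71.5 − 73.6)/14.1 = -0.1489; z_E = (5.37 − 4.04)/0.98 = 1.3571; E_A = (-0.1489 − 1.3571)/√2 = -1.0649.
Condition B: z_P = (67.0 − 73.6)/14.1 = -0.4681; z_E = (3.12 − 4.04)/0.98 = -0.9388; E_B = (-0.4681 − (-0.9388))/√2 = 0.3328.
E_A − E_B = -1.0649 − 0.3328 = -1.3977 ≈ -1.40.

-1.40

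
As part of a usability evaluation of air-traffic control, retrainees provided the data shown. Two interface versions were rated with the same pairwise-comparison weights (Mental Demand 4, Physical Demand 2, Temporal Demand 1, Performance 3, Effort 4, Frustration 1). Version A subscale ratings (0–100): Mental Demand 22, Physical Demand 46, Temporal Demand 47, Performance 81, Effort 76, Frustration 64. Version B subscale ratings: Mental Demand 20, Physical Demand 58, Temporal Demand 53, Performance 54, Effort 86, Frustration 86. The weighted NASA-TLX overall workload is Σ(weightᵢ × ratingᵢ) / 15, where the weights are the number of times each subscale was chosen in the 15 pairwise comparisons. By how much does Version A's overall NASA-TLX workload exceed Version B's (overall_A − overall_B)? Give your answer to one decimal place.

Version A weighted sum = 4·22 + 2·46 + 1·47 + 3·81 + 4·76 + 1·64 = 88 + 92 + 47 + 243 + 304 + 64 = 838; overall_A = 838/15 = 55.8667.
Version B weighted sum = 4·20 + 2·58 + 1·53 + 3·54 + 4·86 + 1·86 = 80 + 116 + 53 + 162 + 344 + 86 = 841; overall_B = 841/15 = 56.0667.
Difference = 55.8667 − 56.0667 = -0.2000 ≈ -0.2.

-0.2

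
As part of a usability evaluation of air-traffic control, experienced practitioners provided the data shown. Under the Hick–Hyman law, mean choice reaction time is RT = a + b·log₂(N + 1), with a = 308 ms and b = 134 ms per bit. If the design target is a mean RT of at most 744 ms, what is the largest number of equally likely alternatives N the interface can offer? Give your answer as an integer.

Set 308 + 134·log₂(N + 1) ≤ 744.
log₂(N + 1) ≤ (744 − 308) / 134 = 3.2537.
N + 1 ≤ 2^3.2537 = 9.5381.
N ≤ 8.5381, so the largest integer N is 8.

8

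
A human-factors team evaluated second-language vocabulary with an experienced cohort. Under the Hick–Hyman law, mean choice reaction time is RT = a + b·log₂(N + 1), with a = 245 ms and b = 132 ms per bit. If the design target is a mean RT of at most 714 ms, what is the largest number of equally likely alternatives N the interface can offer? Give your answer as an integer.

10

Set 245 + 132·log₂(N + 1) ≤ 714.
log₂(N + 1) ≤ (714 − 245) / 132 = 3.5530.
N + 1 ≤ 2^3.5530 = 11.7371.
N ≤ 10.7371, so the largest integer N is 10.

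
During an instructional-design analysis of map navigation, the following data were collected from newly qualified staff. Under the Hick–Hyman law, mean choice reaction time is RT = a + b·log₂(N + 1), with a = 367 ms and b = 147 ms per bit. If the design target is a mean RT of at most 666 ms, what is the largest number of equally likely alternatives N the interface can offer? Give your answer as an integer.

3

Set 367 + 147·log₂(N + 1) ≤ 666.
log₂(N + 1) ≤ (666 − 367) / 147 = 2.0340.
N + 1 ≤ 2^2.0340 = 4.0954.
N ≤ 3.0954, so the largest integer N is 3.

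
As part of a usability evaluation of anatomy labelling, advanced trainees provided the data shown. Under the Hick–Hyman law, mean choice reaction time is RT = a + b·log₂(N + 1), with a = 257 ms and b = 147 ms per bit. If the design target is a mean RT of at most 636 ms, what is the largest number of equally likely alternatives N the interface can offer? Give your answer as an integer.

Set 257 + 147·log₂(N + 1) ≤ 636.
log₂(N + 1) ≤ (636 − 257) / 147 = 2.5782.
N + 1 ≤ 2^2.5782 = 5.9719.
N ≤ 4.9719, so the largest integer N is 4.

4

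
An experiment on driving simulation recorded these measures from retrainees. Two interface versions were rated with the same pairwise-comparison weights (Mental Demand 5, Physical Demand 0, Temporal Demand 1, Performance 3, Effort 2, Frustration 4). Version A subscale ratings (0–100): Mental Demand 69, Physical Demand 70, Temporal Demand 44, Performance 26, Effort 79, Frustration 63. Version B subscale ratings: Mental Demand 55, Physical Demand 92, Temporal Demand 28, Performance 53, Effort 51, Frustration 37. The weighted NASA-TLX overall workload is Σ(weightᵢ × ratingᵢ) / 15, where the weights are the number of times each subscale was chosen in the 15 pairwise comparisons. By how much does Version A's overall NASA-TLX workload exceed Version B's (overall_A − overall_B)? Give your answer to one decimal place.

11.0

Version A weighted sum = 5·69 + 0·70 + 1·44 + 3·26 + 2·79 + 4·63 = 345 + 0 + 44 + 78 + 158 + 252 = 877; overall_A = 877/15 = 58.4667.
Version B weighted sum = 5·55 + 0·92 + 1·28 + 3·53 + 2·51 + 4·37 = 275 + 0 + 28 + 159 + 102 + 148 = 712; overall_B = 712/15 = 47.4667.
Difference = 58.4667 − 47.4667 = 11.0000 ≈ 11.0.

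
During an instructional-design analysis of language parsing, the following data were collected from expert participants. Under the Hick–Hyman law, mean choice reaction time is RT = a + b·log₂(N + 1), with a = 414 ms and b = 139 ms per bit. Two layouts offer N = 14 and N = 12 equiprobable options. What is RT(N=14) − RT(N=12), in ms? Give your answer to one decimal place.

RT(14) = 414 + 139·log₂(15) = 414 + 139·3.9069 = 957.0591 ms.
RT(12) = 414 + 139·log₂(13) = 414 + 139·3.7004 = 928.3556 ms.
Difference = 957.0591 − 928.3556 = 28.7035 ≈ 28.7 ms.

28.7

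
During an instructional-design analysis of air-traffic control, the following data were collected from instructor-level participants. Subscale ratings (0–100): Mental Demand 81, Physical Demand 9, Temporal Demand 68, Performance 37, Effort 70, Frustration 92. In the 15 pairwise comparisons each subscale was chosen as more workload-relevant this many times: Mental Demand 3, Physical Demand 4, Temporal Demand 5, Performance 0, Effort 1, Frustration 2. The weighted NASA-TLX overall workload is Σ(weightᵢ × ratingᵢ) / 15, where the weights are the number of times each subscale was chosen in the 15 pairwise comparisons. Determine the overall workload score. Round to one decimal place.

58.2

The tallies are the weights (they sum to 15).
Weighted sum = 3·81 + 4·9 + 5·68 + 0·37 + 1·70 + 2·92
            = 243 + 36 + 340 + 0 + 70 + 184 = 873.
Overall workload = 873 / 15 = 58.2000 ≈ 58.2.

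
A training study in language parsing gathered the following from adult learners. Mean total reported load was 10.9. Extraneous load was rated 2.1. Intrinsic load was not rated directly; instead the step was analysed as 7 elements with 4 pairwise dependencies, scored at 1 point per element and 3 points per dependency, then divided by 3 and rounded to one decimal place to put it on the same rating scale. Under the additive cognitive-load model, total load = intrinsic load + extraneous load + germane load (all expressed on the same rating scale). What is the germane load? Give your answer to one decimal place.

2.5

Intrinsic (element-interactivity): (7 × 1 + 4 × 3) / 3 = 19 / 3 = 6.3333 → 6.3.
germane load = total − intrinsic − extraneous
             = 10.9 − 6.3 − 2.1 = 2.5.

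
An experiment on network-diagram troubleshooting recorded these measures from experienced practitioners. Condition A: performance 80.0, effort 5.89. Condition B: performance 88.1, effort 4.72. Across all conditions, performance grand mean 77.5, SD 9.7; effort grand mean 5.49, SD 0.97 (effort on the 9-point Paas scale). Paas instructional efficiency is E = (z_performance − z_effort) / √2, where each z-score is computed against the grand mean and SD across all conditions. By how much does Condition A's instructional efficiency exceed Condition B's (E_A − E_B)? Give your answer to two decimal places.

Condition A: z_P = (80.0 − 77.5)/9.7 = 0.2577; z_E = (5.89 − 5.49)/0.97 = 0.4124; E_A = (0.2577 − 0.4124)/√2 = -0.1094.
Condition B: z_P = (88.1 − 77.5)/9.7 = 1.0928; z_E = (4.72 − 5.49)/0.97 = -0.7938; E_B = (1.0928 − (-0.7938))/√2 = 1.3340.
E_A − E_B = -0.1094 − 1.3340 = -1.4434 ≈ -1.44.

-1.44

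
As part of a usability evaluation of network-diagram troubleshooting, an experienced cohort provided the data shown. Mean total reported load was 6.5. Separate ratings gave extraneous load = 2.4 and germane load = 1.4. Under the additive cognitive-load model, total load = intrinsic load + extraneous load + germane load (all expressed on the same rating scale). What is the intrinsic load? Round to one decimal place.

2.7

intrinsic load = total − extraneous − germane
             = 6.5 − 2.4 − 1.4 = 2.7.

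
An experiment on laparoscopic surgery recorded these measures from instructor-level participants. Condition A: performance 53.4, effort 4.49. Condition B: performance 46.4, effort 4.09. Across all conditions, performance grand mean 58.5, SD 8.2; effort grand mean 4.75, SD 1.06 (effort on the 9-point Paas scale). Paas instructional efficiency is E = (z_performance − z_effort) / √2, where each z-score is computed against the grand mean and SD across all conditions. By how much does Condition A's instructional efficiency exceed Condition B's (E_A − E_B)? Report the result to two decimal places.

0.34

Condition A: z_P = (53.4 − 58.5)/8.2 = -0.6220; z_E = (4.49 − 4.75)/1.06 = -0.2453; E_A = (-0.6220 − (-0.2453))/√2 = -0.2664.
Condition B: z_P = (46.4 − 58.5)/8.2 = -1.4756; z_E = (4.09 − 4.75)/1.06 = -0.6226; E_B = (-1.4756 − (-0.6226))/√2 = -0.6032.
E_A − E_B = -0.2664 − (-0.6032) = 0.3368 ≈ 0.34.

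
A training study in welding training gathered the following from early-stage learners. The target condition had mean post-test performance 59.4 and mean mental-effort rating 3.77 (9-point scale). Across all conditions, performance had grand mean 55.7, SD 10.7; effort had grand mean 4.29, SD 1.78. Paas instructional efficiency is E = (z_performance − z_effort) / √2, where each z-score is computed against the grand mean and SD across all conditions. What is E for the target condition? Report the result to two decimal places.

z_performance = (59.4 − 55.7) / 10.7 = 3.7000 / 10.7 = 0.3458.
z_effort = (3.77 − 4.29) / 1.78 = -0.5200 / 1.78 = -0.2921.
z_P − z_E = 0.3458 − (-0.2921) = 0.6379.
E = 0.6379 / √2 = 0.6379 / 1.41421 = 0.4511 ≈ 0.45.

0.45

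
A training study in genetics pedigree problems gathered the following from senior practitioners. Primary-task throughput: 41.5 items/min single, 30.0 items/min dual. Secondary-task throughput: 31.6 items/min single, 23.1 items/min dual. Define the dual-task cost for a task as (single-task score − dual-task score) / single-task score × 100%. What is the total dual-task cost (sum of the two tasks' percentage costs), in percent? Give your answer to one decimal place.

54.6

Primary cost = (41.5 − 30.0) / 41.5 × 100% = 27.7108%.
Secondary cost = (31.6 − 23.1) / 31.6 × 100% = 26.8987%.
Total = 27.7108% + 26.8987% = 54.6095% ≈ 54.6%.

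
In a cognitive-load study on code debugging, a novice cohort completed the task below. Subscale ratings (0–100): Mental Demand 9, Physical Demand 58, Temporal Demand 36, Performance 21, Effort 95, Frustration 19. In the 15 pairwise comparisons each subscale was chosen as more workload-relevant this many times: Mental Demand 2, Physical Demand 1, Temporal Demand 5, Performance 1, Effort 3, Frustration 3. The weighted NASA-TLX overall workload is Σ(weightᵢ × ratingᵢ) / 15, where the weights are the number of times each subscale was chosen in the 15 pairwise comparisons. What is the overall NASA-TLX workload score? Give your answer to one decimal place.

41.3

The tallies are the weights (they sum to 15).
Weighted sum = 2·9 + 1·58 + 5·36 + 1·21 + 3·95 + 3·19
            = 18 + 58 + 180 + 21 + 285 + 57 = 619.
Overall workload = 619 / 15 = 41.2667 ≈ 41.3.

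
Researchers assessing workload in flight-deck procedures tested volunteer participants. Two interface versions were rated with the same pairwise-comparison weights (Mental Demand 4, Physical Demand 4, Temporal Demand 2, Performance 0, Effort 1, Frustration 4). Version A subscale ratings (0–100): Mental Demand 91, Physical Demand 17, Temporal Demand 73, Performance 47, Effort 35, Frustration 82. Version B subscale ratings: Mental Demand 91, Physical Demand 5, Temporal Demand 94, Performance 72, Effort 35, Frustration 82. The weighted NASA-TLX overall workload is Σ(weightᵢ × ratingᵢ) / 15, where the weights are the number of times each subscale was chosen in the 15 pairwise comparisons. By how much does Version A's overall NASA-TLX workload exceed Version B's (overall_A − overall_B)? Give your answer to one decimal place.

Version A weighted sum = 4·91 + 4·17 + 2·73 + 0·47 + 1·35 + 4·82 = 364 + 68 + 146 + 0 + 35 + 328 = 941; overall_A = 941/15 = 62.7333.
Version B weighted sum = 4·91 + 4·5 + 2·94 + 0·72 + 1·35 + 4·82 = 364 + 20 + 188 + 0 + 35 + 328 = 935; overall_B = 935/15 = 62.3333.
Difference = 62.7333 − 62.3333 = 0.4000 ≈ 0.4.

0.4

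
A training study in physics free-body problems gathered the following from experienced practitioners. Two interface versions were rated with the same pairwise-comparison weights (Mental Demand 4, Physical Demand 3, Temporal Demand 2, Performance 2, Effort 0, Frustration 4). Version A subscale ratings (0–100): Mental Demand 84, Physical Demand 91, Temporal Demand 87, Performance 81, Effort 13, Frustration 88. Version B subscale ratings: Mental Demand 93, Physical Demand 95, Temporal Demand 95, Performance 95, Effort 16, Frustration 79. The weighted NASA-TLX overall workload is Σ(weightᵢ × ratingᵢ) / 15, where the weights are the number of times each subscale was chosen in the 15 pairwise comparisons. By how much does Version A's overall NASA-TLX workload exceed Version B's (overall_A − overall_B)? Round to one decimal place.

Version A weighted sum = 4·84 + 3·91 + 2·87 + 2·81 + 0·13 + 4·88 = 336 + 273 + 174 + 162 + 0 + 352 = 1297; overall_A = 1297/15 = 86.4667.
Version B weighted sum = 4·93 + 3·95 + 2·95 + 2·95 + 0·16 + 4·79 = 372 + 285 + 190 + 190 + 0 + 316 = 1353; overall_B = 1353/15 = 90.2000.
Difference = 86.4667 − 90.2000 = -3.7333 ≈ -3.7.

-3.7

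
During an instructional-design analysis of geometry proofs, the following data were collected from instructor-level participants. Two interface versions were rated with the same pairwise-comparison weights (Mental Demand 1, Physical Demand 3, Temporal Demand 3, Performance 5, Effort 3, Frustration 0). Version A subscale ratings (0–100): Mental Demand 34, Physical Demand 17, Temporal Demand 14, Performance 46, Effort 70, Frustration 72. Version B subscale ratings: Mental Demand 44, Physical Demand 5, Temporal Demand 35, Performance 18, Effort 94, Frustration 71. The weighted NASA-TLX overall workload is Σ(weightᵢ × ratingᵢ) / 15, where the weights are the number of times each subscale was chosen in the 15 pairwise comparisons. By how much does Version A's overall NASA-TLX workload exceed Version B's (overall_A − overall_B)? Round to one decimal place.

Version A weighted sum = 1·34 + 3·17 + 3·14 + 5·46 + 3·70 + 0·72 = 34 + 51 + 42 + 230 + 210 + 0 = 567; overall_A = 567/15 = 37.8000.
Version B weighted sum = 1·44 + 3·5 + 3·35 + 5·18 + 3·94 + 0·71 = 44 + 15 + 105 + 90 + 282 + 0 = 536; overall_B = 536/15 = 35.7333.
Difference = 37.8000 − 35.7333 = 2.0667 ≈ 2.1.

2.1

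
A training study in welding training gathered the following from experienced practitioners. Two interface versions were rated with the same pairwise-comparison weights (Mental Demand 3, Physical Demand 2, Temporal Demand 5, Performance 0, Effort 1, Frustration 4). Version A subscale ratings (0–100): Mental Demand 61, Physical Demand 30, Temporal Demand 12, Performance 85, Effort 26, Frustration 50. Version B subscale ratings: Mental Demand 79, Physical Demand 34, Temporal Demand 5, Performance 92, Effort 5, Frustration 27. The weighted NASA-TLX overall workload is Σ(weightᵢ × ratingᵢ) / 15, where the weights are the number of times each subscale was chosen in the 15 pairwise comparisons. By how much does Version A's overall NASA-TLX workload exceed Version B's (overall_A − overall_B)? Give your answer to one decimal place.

Version A weighted sum = 3·61 + 2·30 + 5·12 + 0·85 + 1·26 + 4·50 = 183 + 60 + 60 + 0 + 26 + 200 = 529; overall_A = 529/15 = 35.2667.
Version B weighted sum = 3·79 + 2·34 + 5·5 + 0·92 + 1·5 + 4·27 = 237 + 68 + 25 + 0 + 5 + 108 = 443; overall_B = 443/15 = 29.5333.
Difference = 35.2667 − 29.5333 = 5.7334 ≈ 5.7.

5.7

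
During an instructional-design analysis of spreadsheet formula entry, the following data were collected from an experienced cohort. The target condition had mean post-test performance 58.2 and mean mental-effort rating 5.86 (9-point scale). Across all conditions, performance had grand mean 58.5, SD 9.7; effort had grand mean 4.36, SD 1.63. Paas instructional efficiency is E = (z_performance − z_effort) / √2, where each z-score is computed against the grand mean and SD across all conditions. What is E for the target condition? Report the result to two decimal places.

z_performance = (58.2 − 58.5) / 9.7 = -0.3000 / 9.7 = -0.0309.
z_effort = (5.86 − 4.36) / 1.63 = 1.5000 / 1.63 = 0.9202.
z_P − z_E = -0.0309 − 0.9202 = -0.9511.
E = -0.9511 / √2 = -0.9511 / 1.41421 = -0.6725 ≈ -0.67.

-0.67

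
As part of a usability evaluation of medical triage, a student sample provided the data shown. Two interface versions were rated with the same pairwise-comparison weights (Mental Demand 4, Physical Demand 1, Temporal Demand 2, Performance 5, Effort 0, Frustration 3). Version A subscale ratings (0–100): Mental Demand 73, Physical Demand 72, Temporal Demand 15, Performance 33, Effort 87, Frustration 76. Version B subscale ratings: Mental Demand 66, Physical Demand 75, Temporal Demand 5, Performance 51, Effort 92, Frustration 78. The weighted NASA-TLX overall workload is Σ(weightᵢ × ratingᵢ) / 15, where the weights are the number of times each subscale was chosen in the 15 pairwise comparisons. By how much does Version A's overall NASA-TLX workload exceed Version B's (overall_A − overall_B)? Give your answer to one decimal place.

-3.4

Version A weighted sum = 4·73 + 1·72 + 2·15 + 5·33 + 0·87 + 3·76 = 292 + 72 + 30 + 165 + 0 + 228 = 787; overall_A = 787/15 = 52.4667.
Version B weighted sum = 4·66 + 1·75 + 2·5 + 5·51 + 0·92 + 3·78 = 264 + 75 + 10 + 255 + 0 + 234 = 838; overall_B = 838/15 = 55.8667.
Difference = 52.4667 − 55.8667 = -3.4000 ≈ -3.4.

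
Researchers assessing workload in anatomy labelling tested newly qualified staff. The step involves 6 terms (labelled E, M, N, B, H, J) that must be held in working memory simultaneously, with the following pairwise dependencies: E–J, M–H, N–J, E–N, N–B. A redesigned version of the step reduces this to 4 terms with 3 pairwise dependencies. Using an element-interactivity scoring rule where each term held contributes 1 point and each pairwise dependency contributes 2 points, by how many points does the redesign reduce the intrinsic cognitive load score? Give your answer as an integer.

6

Original: 6 × 1 + 5 × 2 = 6 + 10 = 16.
Redesigned: 4 × 1 + 3 × 2 = 4 + 6 = 10.
Reduction = 16 − 10 = 6.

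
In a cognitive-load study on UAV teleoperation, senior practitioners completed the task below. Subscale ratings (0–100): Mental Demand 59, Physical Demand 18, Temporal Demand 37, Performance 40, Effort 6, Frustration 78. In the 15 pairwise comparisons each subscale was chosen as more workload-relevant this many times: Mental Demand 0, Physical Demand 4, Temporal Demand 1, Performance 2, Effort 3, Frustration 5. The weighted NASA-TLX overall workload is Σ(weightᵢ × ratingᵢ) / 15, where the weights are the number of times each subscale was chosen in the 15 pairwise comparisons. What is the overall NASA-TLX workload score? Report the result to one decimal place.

The tallies are the weights (they sum to 15).
Weighted sum = 0·59 + 4·18 + 1·37 + 2·40 + 3·6 + 5·78
            = 0 + 72 + 37 + 80 + 18 + 390 = 597.
Overall workload = 597 / 15 = 39.8000 ≈ 39.8.

39.8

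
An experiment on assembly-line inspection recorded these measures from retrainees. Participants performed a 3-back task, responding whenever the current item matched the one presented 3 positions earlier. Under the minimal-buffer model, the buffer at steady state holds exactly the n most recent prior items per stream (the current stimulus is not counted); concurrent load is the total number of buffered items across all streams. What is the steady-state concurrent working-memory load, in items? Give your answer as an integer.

The buffer holds the 3 most recent prior items.
Steady-state concurrent load = 3 items.

3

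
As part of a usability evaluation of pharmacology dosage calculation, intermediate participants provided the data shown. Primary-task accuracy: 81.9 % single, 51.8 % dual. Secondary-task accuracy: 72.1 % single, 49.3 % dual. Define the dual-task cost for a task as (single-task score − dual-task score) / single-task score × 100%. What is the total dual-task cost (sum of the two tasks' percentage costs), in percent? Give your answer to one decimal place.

68.4

Primary cost = (81.9 − 51.8) / 81.9 × 100% = 36.7521%.
Secondary cost = (72.1 − 49.3) / 72.1 × 100% = 31.6227%.
Total = 36.7521% + 31.6227% = 68.3748% ≈ 68.4%.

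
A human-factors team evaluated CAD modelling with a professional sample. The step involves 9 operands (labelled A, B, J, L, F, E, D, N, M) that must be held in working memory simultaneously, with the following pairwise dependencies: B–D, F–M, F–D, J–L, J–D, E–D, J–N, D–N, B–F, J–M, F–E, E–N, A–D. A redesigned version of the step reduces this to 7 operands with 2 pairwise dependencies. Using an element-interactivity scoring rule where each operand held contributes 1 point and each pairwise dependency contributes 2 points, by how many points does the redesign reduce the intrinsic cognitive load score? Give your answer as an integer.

Original: 9 × 1 + 13 × 2 = 9 + 26 = 35.
Redesigned: 7 × 1 + 2 × 2 = 7 + 4 = 11.
Reduction = 35 − 11 = 24.

24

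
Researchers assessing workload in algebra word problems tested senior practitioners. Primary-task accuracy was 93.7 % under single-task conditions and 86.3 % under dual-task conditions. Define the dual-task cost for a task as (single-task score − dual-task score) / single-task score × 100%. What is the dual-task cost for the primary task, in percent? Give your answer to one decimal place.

Cost = (93.7 − 86.3) / 93.7 × 100%
     = 7.4000 / 93.7 × 100% = 7.8975%.
≈ 7.9%.

7.9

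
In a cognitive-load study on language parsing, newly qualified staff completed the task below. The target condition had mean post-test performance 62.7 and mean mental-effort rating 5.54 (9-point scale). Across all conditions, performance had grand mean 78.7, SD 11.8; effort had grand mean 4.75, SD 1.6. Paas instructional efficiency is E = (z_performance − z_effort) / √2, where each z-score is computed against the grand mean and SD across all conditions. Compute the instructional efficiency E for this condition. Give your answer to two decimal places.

-1.31

z_performance = (62.7 − 78.7) / 11.8 = -16.0000 / 11.8 = -1.3559.
z_effort = (5.54 − 4.75) / 1.6 = 0.7900 / 1.6 = 0.4938.
z_P − z_E = -1.3559 − 0.4938 = -1.8497.
E = -1.8497 / √2 = -1.8497 / 1.41421 = -1.3079 ≈ -1.31.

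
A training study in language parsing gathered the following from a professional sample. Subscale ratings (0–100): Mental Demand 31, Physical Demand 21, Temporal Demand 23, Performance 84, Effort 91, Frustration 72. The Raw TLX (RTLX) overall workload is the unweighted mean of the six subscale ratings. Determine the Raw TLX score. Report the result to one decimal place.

53.7

Sum of ratings = 31 + 21 + 23 + 84 + 91 + 72 = 322.
RTLX = 322 / 6 = 53.6667 ≈ 53.7.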